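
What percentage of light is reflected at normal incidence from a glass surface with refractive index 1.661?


Fresnel reflectance at normal incidence:
  R = ((n - 1)/(n + 1))^2
  (n - 1)/(n + 1) = (1.661 - 1)/(1.661 + 1) = 0.248403
  R = 0.248403^2 = 0.0617041
  R(%) = 0.0617041 * 100 = 6.17%

6.17%


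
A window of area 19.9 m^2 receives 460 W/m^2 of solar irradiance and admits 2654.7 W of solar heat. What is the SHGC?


Rearrange Q = Area * SHGC * Irradiance:
  SHGC = Q / (Area * Irradiance)
  SHGC = 2654.7 / (19.9 * 460) = 0.29

0.29


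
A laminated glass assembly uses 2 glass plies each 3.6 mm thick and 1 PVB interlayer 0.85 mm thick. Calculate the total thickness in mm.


Total thickness = glass contribution + PVB contribution
  Glass: 2 * 3.6 = 7.2 mm
  PVB: 1 * 0.85 = 0.85 mm
  Total = 7.2 + 0.85 = 8.05 mm

8.05 mm


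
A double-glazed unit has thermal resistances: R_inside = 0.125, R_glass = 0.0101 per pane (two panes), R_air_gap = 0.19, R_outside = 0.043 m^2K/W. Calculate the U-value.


Total thermal resistance (series):
  R_total = R_in + R_glass + R_air + R_glass + R_out
  R_total = 0.125 + 0.0101 + 0.19 + 0.0101 + 0.043 = 0.3782 m^2K/W
U-value = 1 / R_total = 1 / 0.3782 = 2.644 W/m^2K

2.644 W/m^2K


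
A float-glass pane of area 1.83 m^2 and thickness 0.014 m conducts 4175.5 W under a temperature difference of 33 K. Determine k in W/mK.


Fourier's law rearranged: k = Q * t / (A * dT)
  Numerator = 4175.5 * 0.014 = 58.457
  Denominator = 1.83 * 33 = 60.39
  k = 58.457 / 60.39 = 0.968 W/mK

0.968 W/mK


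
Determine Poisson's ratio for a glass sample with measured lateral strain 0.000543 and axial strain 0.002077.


Poisson's ratio: nu = lateral strain / axial strain
  nu = 0.000543 / 0.002077 = 0.2614

0.2614


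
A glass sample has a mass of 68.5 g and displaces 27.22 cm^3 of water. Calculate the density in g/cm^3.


Use the definition of density:
  rho = mass / volume
  rho = 68.5 / 27.22 = 2.517 g/cm^3

2.517 g/cm^3


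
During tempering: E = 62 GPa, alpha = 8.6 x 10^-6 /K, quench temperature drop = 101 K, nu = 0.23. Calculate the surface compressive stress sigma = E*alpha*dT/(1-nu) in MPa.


Tempering stress: sigma = E * alpha * dT / (1 - nu)
  E (MPa) = 62 * 1000 = 62000
  Numerator = 62000 * (8.6 x 10^-6) * 101 = 53.8532
  Denominator = 1 - 0.23 = 0.77
  sigma = 53.8532 / 0.77 = 69.9 MPa

69.9 MPa


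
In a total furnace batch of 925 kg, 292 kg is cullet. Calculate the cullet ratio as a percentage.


Cullet ratio = (cullet mass / total batch mass) * 100
  Ratio = 292 / 925 * 100 = 31.57%

31.57%


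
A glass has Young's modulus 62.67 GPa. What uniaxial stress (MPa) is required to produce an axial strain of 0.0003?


Rearrange E = sigma / epsilon:
  sigma = E * epsilon
  E (MPa) = 62.67 * 1000 = 62670
  sigma = 62670 * 0.0003 = 18.8 MPa

18.8 MPa


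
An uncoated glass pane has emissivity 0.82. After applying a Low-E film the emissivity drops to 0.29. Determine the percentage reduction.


Percentage reduction = (1 - coated/uncoated) * 100
  Ratio = 0.29 / 0.82 = 0.3537
  Reduction = (1 - 0.3537) * 100 = 64.6%

64.6%


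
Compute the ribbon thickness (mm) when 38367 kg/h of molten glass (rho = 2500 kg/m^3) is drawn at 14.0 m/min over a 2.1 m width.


Ribbon cross-section from mass balance:
  Volume rate = throughput / density = 38367 / 2500 = 15.3468 m^3/h
  thickness = volume rate / (speed * 60 * width), i.e.
  thickness = throughput / (60 * speed * width * density) * 1000
  thickness = 38367 / (60 * 14.0 * 2.1 * 2500) * 1000 = 8.7 mm

8.7 mm


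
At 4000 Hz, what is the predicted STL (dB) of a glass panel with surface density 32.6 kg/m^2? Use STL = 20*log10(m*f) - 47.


Mass law: STL = 20 * log10(m * f) - 47
  m * f = 32.6 * 4000 = 130400
  log10(130400) = 5.11528
  STL = 20 * 5.11528 - 47 = 102.3056 - 47 = 55.3 dB

55.3 dB


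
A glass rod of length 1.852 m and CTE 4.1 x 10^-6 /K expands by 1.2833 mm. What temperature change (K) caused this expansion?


Rearrange dL = alpha * L0 * dT for dT:
  dT = dL / (alpha * L0)
  dL (m) = 1.2833 / 1000 = 0.0012833
  dT = 0.0012833 / ((4.1 x 10^-6) * 1.852) = 169.0 K

169.0 K


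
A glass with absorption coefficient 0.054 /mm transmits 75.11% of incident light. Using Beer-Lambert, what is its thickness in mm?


Rearrange T = exp(-alpha * thickness):
  thickness = -ln(T) / alpha
  T = 75.11/100 = 0.7511
  ln(T) = -0.28622
  -ln(T) = 0.28622
  thickness = 0.28622 / 0.054 = 5.3 mm

5.3 mm


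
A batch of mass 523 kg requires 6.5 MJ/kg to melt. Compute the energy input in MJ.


Total energy = mass * specific energy
  E = 523 * 6.5 = 3399.5 MJ

3399.5 MJ


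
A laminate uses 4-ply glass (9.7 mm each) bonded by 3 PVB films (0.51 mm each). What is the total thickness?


Total thickness = glass contribution + PVB contribution
  Glass: 4 * 9.7 = 38.8 mm
  PVB: 3 * 0.51 = 1.53 mm
  Total = 38.8 + 1.53 = 40.33 mm

40.33 mm


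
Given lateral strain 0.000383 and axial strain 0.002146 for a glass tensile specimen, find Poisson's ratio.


Poisson's ratio: nu = lateral strain / axial strain
  nu = 0.000383 / 0.002146 = 0.1785

0.1785


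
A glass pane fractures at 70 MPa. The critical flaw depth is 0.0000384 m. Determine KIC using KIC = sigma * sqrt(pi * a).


Fracture toughness: KIC = sigma * sqrt(pi * a)
  pi * a = pi * 0.0000384 = 0.000120637
  sqrt(pi * a) = 0.010983
  KIC = 70 * 0.010983 = 0.769 MPa*sqrt(m)

0.769 MPa*sqrt(m)


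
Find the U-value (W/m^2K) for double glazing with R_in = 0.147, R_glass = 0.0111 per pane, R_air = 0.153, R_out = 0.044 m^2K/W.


Total thermal resistance (series):
  R_total = R_in + R_glass + R_air + R_glass + R_out
  R_total = 0.147 + 0.0111 + 0.153 + 0.0111 + 0.044 = 0.3662 m^2K/W
U-value = 1 / R_total = 1 / 0.3662 = 2.731 W/m^2K

2.731 W/m^2K


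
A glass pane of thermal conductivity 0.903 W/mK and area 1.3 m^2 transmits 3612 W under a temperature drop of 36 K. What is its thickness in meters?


Fourier's law: t = k * A * dT / Q
  t = 0.903 * 1.3 * 36 / 3612
  t = 42.2604 / 3612 = 0.0117 m

0.0117 m


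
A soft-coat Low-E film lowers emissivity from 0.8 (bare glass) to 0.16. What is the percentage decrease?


Percentage reduction = (1 - coated/uncoated) * 100
  Ratio = 0.16 / 0.8 = 0.2
  Reduction = (1 - 0.2) * 100 = 80.0%

80.0%


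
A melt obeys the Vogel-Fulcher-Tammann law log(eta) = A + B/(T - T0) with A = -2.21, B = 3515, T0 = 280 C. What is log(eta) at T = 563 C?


VFT equation: log(eta) = A + B / (T - T0)
  T - T0 = 563 - 280 = 283
  B / (T - T0) = 3515 / 283 = 12.42
  log(eta) = -2.21 + 12.42 = 10.21

10.21


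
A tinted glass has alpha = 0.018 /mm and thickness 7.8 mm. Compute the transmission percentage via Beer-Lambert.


Beer-Lambert law: T = exp(-alpha * thickness)
  exponent = -0.018 * 7.8 = -0.1404
  T = exp(-0.1404) = 0.869
  Percentage = 0.869 * 100 = 86.9%

86.9%


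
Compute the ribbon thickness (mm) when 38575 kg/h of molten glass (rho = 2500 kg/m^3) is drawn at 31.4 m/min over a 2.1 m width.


Ribbon cross-section from mass balance:
  Volume rate = throughput / density = 38575 / 2500 = 15.43 m^3/h
  thickness = volume rate / (speed * 60 * width), i.e.
  thickness = throughput / (60 * speed * width * density) * 1000
  thickness = 38575 / (60 * 31.4 * 2.1 * 2500) * 1000 = 3.9 mm

3.9 mm


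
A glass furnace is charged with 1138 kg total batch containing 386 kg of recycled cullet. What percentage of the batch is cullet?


Cullet ratio = (cullet mass / total batch mass) * 100
  Ratio = 386 / 1138 * 100 = 33.92%

33.92%


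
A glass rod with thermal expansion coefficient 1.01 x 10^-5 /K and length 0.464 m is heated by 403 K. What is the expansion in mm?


Thermal expansion formula: dL = alpha * L0 * dT
  dL = (1.01 x 10^-5) * 0.464 * 403 = 0.00188862 m
Convert to mm: 0.00188862 * 1000 = 1.8886 mm

1.8886 mm


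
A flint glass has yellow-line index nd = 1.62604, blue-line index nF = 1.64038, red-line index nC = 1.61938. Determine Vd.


Abbe number formula: Vd = (nd - 1) / (nF - nC)
  nd - 1 = 1.62604 - 1 = 0.62604
  nF - nC = 1.64038 - 1.61938 = 0.021
  Vd = 0.62604 / 0.021 = 29.81

29.81


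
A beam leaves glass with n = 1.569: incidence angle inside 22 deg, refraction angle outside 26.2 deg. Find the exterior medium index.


Apply Snell's law: n1 * sin(theta1) = n2 * sin(theta2)
  n2 = n1 * sin(theta1) / sin(theta2)
  sin(22) = 0.374607
  sin(26.2) = 0.441506
  n2 = 1.569 * 0.374607 / 0.441506 = 1.3313

1.3313


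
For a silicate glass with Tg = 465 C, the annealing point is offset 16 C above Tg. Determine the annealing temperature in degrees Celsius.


The annealing temperature is Tg plus the offset:
  T_anneal = 465 + 16 = 481 C

481 C


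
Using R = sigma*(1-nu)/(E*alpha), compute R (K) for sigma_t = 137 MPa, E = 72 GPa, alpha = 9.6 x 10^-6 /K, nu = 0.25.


Thermal shock resistance: R = sigma * (1 - nu) / (E * alpha)
  Numerator = 137 * (1 - 0.25) = 102.75
  Denominator = 72 * 1000 * (9.6 x 10^-6) = 0.6912
  R = 102.75 / 0.6912 = 148.7 K

148.7 K


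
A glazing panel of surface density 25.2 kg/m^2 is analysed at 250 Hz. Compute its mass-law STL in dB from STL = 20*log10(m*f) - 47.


Mass law: STL = 20 * log10(m * f) - 47
  m * f = 25.2 * 250 = 6300
  log10(6300) = 3.79934
  STL = 20 * 3.79934 - 47 = 75.9868 - 47 = 29.0 dB

29.0 dB


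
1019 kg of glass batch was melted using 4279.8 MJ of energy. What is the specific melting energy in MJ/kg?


Rearrange E = m * s for s:
  s = E / m
  s = 4279.8 / 1019 = 4.2 MJ/kg

4.2 MJ/kg


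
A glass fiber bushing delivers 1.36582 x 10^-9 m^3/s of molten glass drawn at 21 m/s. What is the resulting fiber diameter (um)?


Cross-sectional area from continuity:
  A = Q / v = 1.36582 x 10^-9 / 21 = 6.503905 x 10^-11 m^2
Diameter from circular cross-section:
  d = sqrt(4A / pi) * 10^6 (m -> um)
  d = sqrt(4 * 6.503905 x 10^-11 / pi) * 10^6 = 9.1 um

9.1 um


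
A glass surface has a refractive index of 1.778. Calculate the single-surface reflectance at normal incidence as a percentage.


Fresnel reflectance at normal incidence:
  R = ((n - 1)/(n + 1))^2
  (n - 1)/(n + 1) = (1.778 - 1)/(1.778 + 1) = 0.280058
  R = 0.280058^2 = 0.0784325
  R(%) = 0.0784325 * 100 = 7.843%

7.843%


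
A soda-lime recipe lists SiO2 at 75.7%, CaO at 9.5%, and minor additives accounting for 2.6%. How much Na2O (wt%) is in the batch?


Pieces sum to 100%:
  Na2O = 100 - (SiO2 + CaO + others)
  Na2O = 100 - (75.7 + 9.5 + 2.6) = 12.2%

12.2%


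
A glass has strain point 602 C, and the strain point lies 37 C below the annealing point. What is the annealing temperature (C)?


T_anneal = T_strain + gap:
  T_anneal = 602 + 37 = 639 C

639 C


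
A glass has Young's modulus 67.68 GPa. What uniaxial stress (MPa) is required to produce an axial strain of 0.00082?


Rearrange E = sigma / epsilon:
  sigma = E * epsilon
  E (MPa) = 67.68 * 1000 = 67680
  sigma = 67680 * 0.00082 = 55.5 MPa

55.5 MPa


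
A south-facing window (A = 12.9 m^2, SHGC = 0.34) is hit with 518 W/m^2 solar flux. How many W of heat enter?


Solar heat gain: Q = Area * SHGC * Irradiance
  Q = 12.9 * 0.34 * 518 = 2271.9 W

2271.9 W


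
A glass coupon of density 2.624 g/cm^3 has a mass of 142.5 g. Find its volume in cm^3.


Rearrange rho = m / V:
  V = m / rho
  V = 142.5 / 2.624 = 54.306 cm^3

54.306 cm^3


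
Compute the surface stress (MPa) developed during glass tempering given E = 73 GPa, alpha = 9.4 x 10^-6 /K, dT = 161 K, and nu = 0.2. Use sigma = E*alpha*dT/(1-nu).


Tempering stress: sigma = E * alpha * dT / (1 - nu)
  E (MPa) = 73 * 1000 = 73000
  Numerator = 73000 * (9.4 x 10^-6) * 161 = 110.4782
  Denominator = 1 - 0.2 = 0.8
  sigma = 110.4782 / 0.8 = 138.1 MPa

138.1 MPa


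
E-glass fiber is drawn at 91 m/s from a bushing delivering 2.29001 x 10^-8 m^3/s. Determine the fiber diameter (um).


Cross-sectional area from continuity:
  A = Q / v = 2.29001 x 10^-8 / 91 = 2.516495 x 10^-10 m^2
Diameter from circular cross-section:
  d = sqrt(4A / pi) * 10^6 (m -> um)
  d = sqrt(4 * 2.516495 x 10^-10 / pi) * 10^6 = 17.9 um

17.9 um


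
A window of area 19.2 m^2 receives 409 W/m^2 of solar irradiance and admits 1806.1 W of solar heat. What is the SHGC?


Rearrange Q = Area * SHGC * Irradiance:
  SHGC = Q / (Area * Irradiance)
  SHGC = 1806.1 / (19.2 * 409) = 0.23

0.23


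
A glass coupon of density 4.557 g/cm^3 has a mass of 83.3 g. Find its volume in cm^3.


Rearrange rho = m / V:
  V = m / rho
  V = 83.3 / 4.557 = 18.28 cm^3

18.28 cm^3


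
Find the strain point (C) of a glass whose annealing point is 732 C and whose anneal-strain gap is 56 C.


Strain point = annealing point - difference:
  T_strain = 732 - 56 = 676 C

676 C


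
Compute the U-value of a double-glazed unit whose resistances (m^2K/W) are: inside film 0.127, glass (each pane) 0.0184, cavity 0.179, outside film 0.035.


Total thermal resistance (series):
  R_total = R_in + R_glass + R_air + R_glass + R_out
  R_total = 0.127 + 0.0184 + 0.179 + 0.0184 + 0.035 = 0.3778 m^2K/W
U-value = 1 / R_total = 1 / 0.3778 = 2.647 W/m^2K

2.647 W/m^2K


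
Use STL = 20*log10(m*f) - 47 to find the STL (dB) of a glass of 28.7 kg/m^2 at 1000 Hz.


Mass law: STL = 20 * log10(m * f) - 47
  m * f = 28.7 * 1000 = 28700
  log10(28700) = 4.45788
  STL = 20 * 4.45788 - 47 = 89.1576 - 47 = 42.2 dB

42.2 dB


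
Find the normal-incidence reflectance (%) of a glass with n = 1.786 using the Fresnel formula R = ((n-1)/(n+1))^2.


Fresnel reflectance at normal incidence:
  R = ((n - 1)/(n + 1))^2
  (n - 1)/(n + 1) = (1.786 - 1)/(1.786 + 1) = 0.282125
  R = 0.282125^2 = 0.0795945
  R(%) = 0.0795945 * 100 = 7.959%

7.959%


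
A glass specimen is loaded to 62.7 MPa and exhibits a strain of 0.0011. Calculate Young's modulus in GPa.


Young's modulus: E = stress / strain
  E = 62.7 MPa / 0.0011 = 57000 MPa
Convert to GPa: 57000 / 1000 = 57.0 GPa

57.0 GPa


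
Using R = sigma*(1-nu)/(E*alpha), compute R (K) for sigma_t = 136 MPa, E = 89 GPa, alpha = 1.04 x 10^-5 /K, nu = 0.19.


Thermal shock resistance: R = sigma * (1 - nu) / (E * alpha)
  Numerator = 136 * (1 - 0.19) = 110.16
  Denominator = 89 * 1000 * (1.04 x 10^-5) = 0.9256
  R = 110.16 / 0.9256 = 119.0 K

119.0 K


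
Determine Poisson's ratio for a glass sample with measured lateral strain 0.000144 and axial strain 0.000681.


Poisson's ratio: nu = lateral strain / axial strain
  nu = 0.000144 / 0.000681 = 0.2115

0.2115


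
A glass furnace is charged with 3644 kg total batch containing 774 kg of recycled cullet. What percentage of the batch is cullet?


Cullet ratio = (cullet mass / total batch mass) * 100
  Ratio = 774 / 3644 * 100 = 21.24%

21.24%


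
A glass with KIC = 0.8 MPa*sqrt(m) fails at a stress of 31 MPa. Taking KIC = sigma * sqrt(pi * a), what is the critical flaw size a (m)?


Rearrange KIC = sigma * sqrt(pi * a):
  sqrt(pi * a) = KIC / sigma
  sqrt(pi * a) = 0.8 / 31 = 0.025806
  a = (KIC / sigma)^2 / pi
  a = 0.025806^2 / pi = 0.000212 m

0.000212 m


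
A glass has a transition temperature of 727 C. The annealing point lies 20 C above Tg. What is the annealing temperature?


The annealing temperature is Tg plus the offset:
  T_anneal = 727 + 20 = 747 C

747 C


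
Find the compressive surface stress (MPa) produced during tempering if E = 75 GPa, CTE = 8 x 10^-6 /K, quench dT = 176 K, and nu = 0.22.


Tempering stress: sigma = E * alpha * dT / (1 - nu)
  E (MPa) = 75 * 1000 = 75000
  Numerator = 75000 * (8 x 10^-6) * 176 = 105.6
  Denominator = 1 - 0.22 = 0.78
  sigma = 105.6 / 0.78 = 135.4 MPa

135.4 MPa


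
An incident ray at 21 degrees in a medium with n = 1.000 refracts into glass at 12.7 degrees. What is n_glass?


Apply Snell's law: n1 * sin(theta1) = n2 * sin(theta2)
  n2 = n1 * sin(theta1) / sin(theta2)
  sin(21) = 0.358368
  sin(12.7) = 0.219846
  n2 = 1.000 * 0.358368 / 0.219846 = 1.6301

1.6301


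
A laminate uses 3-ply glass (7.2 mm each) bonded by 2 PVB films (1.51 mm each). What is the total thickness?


Total thickness = glass contribution + PVB contribution
  Glass: 3 * 7.2 = 21.6 mm
  PVB: 2 * 1.51 = 3.02 mm
  Total = 21.6 + 3.02 = 24.62 mm

24.62 mm


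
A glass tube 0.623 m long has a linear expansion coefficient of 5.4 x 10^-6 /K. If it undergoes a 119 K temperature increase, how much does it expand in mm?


Thermal expansion formula: dL = alpha * L0 * dT
  dL = (5.4 x 10^-6) * 0.623 * 119 = 0.00040034 m
Convert to mm: 0.00040034 * 1000 = 0.4003 mm

0.4003 mm


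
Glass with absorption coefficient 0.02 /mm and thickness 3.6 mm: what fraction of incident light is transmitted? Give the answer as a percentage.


Beer-Lambert law: T = exp(-alpha * thickness)
  exponent = -0.02 * 3.6 = -0.072
  T = exp(-0.072) = 0.9305
  Percentage = 0.9305 * 100 = 93.05%

93.05%


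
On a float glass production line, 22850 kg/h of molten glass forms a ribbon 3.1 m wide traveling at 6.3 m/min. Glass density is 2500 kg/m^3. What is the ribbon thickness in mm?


Ribbon cross-section from mass balance:
  Volume rate = throughput / density = 22850 / 2500 = 9.14 m^3/h
  thickness = volume rate / (speed * 60 * width), i.e.
  thickness = throughput / (60 * speed * width * density) * 1000
  thickness = 22850 / (60 * 6.3 * 3.1 * 2500) * 1000 = 7.8 mm

7.8 mm


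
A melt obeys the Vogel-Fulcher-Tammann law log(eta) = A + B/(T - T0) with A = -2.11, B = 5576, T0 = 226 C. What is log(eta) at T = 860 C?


VFT equation: log(eta) = A + B / (T - T0)
  T - T0 = 860 - 226 = 634
  B / (T - T0) = 5576 / 634 = 8.795
  log(eta) = -2.11 + 8.795 = 6.685

6.685


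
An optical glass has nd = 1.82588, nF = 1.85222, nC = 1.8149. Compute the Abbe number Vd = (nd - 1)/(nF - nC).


Abbe number formula: Vd = (nd - 1) / (nF - nC)
  nd - 1 = 1.82588 - 1 = 0.82588
  nF - nC = 1.85222 - 1.8149 = 0.03732
  Vd = 0.82588 / 0.03732 = 22.13

22.13


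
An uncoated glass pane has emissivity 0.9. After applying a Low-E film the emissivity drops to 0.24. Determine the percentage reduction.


Percentage reduction = (1 - coated/uncoated) * 100
  Ratio = 0.24 / 0.9 = 0.2667
  Reduction = (1 - 0.2667) * 100 = 73.3%

73.3%


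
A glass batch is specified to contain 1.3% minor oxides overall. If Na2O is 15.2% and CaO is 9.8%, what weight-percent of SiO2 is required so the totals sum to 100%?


Known pieces sum to 100%:
  SiO2 = 100 - (others + Na2O + CaO)
  SiO2 = 100 - (1.3 + 15.2 + 9.8) = 73.7%

73.7%


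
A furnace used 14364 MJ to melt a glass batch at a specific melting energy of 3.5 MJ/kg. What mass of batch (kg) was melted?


Rearrange E = m * s for m:
  m = E / s
  m = 14364 / 3.5 = 4104.0 kg

4104.0 kg


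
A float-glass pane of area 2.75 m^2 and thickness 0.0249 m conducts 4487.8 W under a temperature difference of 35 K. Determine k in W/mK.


Fourier's law rearranged: k = Q * t / (A * dT)
  Numerator = 4487.8 * 0.0249 = 111.74622
  Denominator = 2.75 * 35 = 96.25
  k = 111.74622 / 96.25 = 1.161 W/mK

1.161 W/mK


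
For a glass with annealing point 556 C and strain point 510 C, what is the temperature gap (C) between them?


Gap = T_anneal - T_strain:
  gap = 556 - 510 = 46 C

46 C


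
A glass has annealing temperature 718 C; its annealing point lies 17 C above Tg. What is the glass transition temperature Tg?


Rearrange T_anneal = Tg + offset for Tg:
  Tg = T_anneal - offset = 718 - 17 = 701 C

701 C


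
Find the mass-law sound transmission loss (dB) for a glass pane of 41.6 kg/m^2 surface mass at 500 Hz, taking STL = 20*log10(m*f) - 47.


Mass law: STL = 20 * log10(m * f) - 47
  m * f = 41.6 * 500 = 20800
  log10(20800) = 4.31806
  STL = 20 * 4.31806 - 47 = 86.3612 - 47 = 39.4 dB

39.4 dB


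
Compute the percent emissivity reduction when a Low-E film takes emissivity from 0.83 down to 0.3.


Percentage reduction = (1 - coated/uncoated) * 100
  Ratio = 0.3 / 0.83 = 0.3614
  Reduction = (1 - 0.3614) * 100 = 63.9%

63.9%


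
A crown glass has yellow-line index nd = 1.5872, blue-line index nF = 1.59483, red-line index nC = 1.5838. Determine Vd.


Abbe number formula: Vd = (nd - 1) / (nF - nC)
  nd - 1 = 1.5872 - 1 = 0.5872
  nF - nC = 1.59483 - 1.5838 = 0.01103
  Vd = 0.5872 / 0.01103 = 53.24

53.24


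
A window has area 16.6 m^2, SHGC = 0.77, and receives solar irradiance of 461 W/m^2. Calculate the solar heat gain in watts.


Solar heat gain: Q = Area * SHGC * Irradiance
  Q = 16.6 * 0.77 * 461 = 5892.5 W

5892.5 W


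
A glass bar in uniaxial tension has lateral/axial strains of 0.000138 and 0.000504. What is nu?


Poisson's ratio: nu = lateral strain / axial strain
  nu = 0.000138 / 0.000504 = 0.2738

0.2738


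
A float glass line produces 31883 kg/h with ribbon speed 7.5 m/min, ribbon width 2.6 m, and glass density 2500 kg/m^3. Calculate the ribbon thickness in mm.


Ribbon cross-section from mass balance:
  Volume rate = throughput / density = 31883 / 2500 = 12.7532 m^3/h
  thickness = volume rate / (speed * 60 * width), i.e.
  thickness = throughput / (60 * speed * width * density) * 1000
  thickness = 31883 / (60 * 7.5 * 2.6 * 2500) * 1000 = 10.9 mm

10.9 mm


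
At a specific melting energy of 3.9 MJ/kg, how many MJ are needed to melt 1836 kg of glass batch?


Total energy = mass * specific energy
  E = 1836 * 3.9 = 7160.4 MJ

7160.4 MJ


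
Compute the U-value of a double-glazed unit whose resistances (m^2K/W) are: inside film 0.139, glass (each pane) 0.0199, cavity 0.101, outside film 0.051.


Total thermal resistance (series):
  R_total = R_in + R_glass + R_air + R_glass + R_out
  R_total = 0.139 + 0.0199 + 0.101 + 0.0199 + 0.051 = 0.3308 m^2K/W
U-value = 1 / R_total = 1 / 0.3308 = 3.023 W/m^2K

3.023 W/m^2K


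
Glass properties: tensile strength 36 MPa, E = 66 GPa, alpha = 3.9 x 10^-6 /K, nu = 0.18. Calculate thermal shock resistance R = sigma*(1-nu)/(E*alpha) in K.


Thermal shock resistance: R = sigma * (1 - nu) / (E * alpha)
  Numerator = 36 * (1 - 0.18) = 29.52
  Denominator = 66 * 1000 * (3.9 x 10^-6) = 0.2574
  R = 29.52 / 0.2574 = 114.7 K

114.7 K


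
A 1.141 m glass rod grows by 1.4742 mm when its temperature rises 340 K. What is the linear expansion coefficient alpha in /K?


Rearrange dL = alpha * L0 * dT for alpha:
  alpha = dL / (L0 * dT)
  alpha = (1.4742 / 1000) / (1.141 * 340) = 0.0000038 /K = 3.8 x 10^-6 /K

3.8 x 10^-6 /K


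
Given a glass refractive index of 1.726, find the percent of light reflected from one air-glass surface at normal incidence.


Fresnel reflectance at normal incidence:
  R = ((n - 1)/(n + 1))^2
  (n - 1)/(n + 1) = (1.726 - 1)/(1.726 + 1) = 0.266324
  R = 0.266324^2 = 0.0709285
  R(%) = 0.0709285 * 100 = 7.093%

7.093%


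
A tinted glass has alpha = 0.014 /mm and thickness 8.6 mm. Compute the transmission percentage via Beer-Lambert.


Beer-Lambert law: T = exp(-alpha * thickness)
  exponent = -0.014 * 8.6 = -0.1204
  T = exp(-0.1204) = 0.8866
  Percentage = 0.8866 * 100 = 88.66%

88.66%


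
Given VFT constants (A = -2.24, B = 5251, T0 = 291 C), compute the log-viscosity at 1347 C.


VFT equation: log(eta) = A + B / (T - T0)
  T - T0 = 1347 - 291 = 1056
  B / (T - T0) = 5251 / 1056 = 4.973
  log(eta) = -2.24 + 4.973 = 2.733

2.733


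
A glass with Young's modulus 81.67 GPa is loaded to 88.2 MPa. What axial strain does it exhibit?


Rearrange E = sigma / epsilon:
  epsilon = sigma / E
  E (MPa) = 81.67 * 1000 = 81670
  epsilon = 88.2 / 81670 = 0.00108

0.00108


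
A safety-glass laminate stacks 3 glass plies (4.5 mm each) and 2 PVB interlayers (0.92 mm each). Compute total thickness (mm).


Total thickness = glass contribution + PVB contribution
  Glass: 3 * 4.5 = 13.5 mm
  PVB: 2 * 0.92 = 1.84 mm
  Total = 13.5 + 1.84 = 15.34 mm

15.34 mm


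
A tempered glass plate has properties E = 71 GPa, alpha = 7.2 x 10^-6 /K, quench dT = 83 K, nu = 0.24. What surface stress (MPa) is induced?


Tempering stress: sigma = E * alpha * dT / (1 - nu)
  E (MPa) = 71 * 1000 = 71000
  Numerator = 71000 * (7.2 x 10^-6) * 83 = 42.4296
  Denominator = 1 - 0.24 = 0.76
  sigma = 42.4296 / 0.76 = 55.8 MPa

55.8 MPa


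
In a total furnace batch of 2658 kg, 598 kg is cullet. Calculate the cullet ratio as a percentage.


Cullet ratio = (cullet mass / total batch mass) * 100
  Ratio = 598 / 2658 * 100 = 22.5%

22.5%


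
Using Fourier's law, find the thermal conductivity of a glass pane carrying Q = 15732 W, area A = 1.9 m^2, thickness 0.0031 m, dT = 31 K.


Fourier's law rearranged: k = Q * t / (A * dT)
  Numerator = 15732 * 0.0031 = 48.7692
  Denominator = 1.9 * 31 = 58.9
  k = 48.7692 / 58.9 = 0.828 W/mK

0.828 W/mK


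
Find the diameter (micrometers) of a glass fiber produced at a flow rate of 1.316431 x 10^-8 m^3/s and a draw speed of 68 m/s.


Cross-sectional area from continuity:
  A = Q / v = 1.316431 x 10^-8 / 68 = 1.935928 x 10^-10 m^2
Diameter from circular cross-section:
  d = sqrt(4A / pi) * 10^6 (m -> um)
  d = sqrt(4 * 1.935928 x 10^-10 / pi) * 10^6 = 15.7 um

15.7 um


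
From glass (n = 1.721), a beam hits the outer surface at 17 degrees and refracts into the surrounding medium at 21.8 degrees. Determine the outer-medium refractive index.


Apply Snell's law: n1 * sin(theta1) = n2 * sin(theta2)
  n2 = n1 * sin(theta1) / sin(theta2)
  sin(17) = 0.292372
  sin(21.8) = 0.371368
  n2 = 1.721 * 0.292372 / 0.371368 = 1.3549

1.3549


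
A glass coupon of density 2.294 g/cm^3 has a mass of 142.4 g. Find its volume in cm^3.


Rearrange rho = m / V:
  V = m / rho
  V = 142.4 / 2.294 = 62.075 cm^3

62.075 cm^3


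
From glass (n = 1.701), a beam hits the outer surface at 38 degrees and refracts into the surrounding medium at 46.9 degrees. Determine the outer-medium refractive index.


Apply Snell's law: n1 * sin(theta1) = n2 * sin(theta2)
  n2 = n1 * sin(theta1) / sin(theta2)
  sin(38) = 0.615661
  sin(46.9) = 0.730162
  n2 = 1.701 * 0.615661 / 0.730162 = 1.4343

1.4343


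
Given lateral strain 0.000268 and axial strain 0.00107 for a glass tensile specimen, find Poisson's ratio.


Poisson's ratio: nu = lateral strain / axial strain
  nu = 0.000268 / 0.00107 = 0.2505

0.2505


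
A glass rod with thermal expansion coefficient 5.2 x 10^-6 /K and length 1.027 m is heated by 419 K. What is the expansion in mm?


Thermal expansion formula: dL = alpha * L0 * dT
  dL = (5.2 x 10^-6) * 1.027 * 419 = 0.00223763 m
Convert to mm: 0.00223763 * 1000 = 2.2376 mm

2.2376 mm


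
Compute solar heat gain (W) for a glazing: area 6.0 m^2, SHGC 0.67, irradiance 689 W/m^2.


Solar heat gain: Q = Area * SHGC * Irradiance
  Q = 6.0 * 0.67 * 689 = 2769.8 W

2769.8 W


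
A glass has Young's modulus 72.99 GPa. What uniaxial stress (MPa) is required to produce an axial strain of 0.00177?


Rearrange E = sigma / epsilon:
  sigma = E * epsilon
  E (MPa) = 72.99 * 1000 = 72990
  sigma = 72990 * 0.00177 = 129.19 MPa

129.19 MPa


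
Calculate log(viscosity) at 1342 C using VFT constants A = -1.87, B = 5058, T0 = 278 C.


VFT equation: log(eta) = A + B / (T - T0)
  T - T0 = 1342 - 278 = 1064
  B / (T - T0) = 5058 / 1064 = 4.754
  log(eta) = -1.87 + 4.754 = 2.884

2.884


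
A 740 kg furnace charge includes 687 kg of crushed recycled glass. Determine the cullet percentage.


Cullet ratio = (cullet mass / total batch mass) * 100
  Ratio = 687 / 740 * 100 = 92.84%

92.84%


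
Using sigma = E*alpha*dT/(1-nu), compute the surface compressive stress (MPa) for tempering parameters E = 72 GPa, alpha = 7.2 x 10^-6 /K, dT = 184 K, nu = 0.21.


Tempering stress: sigma = E * alpha * dT / (1 - nu)
  E (MPa) = 72 * 1000 = 72000
  Numerator = 72000 * (7.2 x 10^-6) * 184 = 95.3856
  Denominator = 1 - 0.21 = 0.79
  sigma = 95.3856 / 0.79 = 120.7 MPa

120.7 MPa


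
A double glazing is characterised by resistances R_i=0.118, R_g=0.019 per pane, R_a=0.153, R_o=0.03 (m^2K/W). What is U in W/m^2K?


Total thermal resistance (series):
  R_total = R_in + R_glass + R_air + R_glass + R_out
  R_total = 0.118 + 0.019 + 0.153 + 0.019 + 0.03 = 0.339 m^2K/W
U-value = 1 / R_total = 1 / 0.339 = 2.95 W/m^2K

2.95 W/m^2K


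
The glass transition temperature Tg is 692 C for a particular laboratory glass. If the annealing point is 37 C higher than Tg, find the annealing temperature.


The annealing temperature is Tg plus the offset:
  T_anneal = 692 + 37 = 729 C

729 C


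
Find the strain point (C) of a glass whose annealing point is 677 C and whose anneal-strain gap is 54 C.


Strain point = annealing point - difference:
  T_strain = 677 - 54 = 623 C

623 C


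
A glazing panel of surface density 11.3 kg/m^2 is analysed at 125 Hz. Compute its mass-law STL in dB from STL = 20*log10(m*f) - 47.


Mass law: STL = 20 * log10(m * f) - 47
  m * f = 11.3 * 125 = 1412.5
  log10(1412.5) = 3.14999
  STL = 20 * 3.14999 - 47 = 62.9998 - 47 = 16.0 dB

16.0 dB


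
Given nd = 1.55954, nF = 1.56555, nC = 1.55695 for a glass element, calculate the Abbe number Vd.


Abbe number formula: Vd = (nd - 1) / (nF - nC)
  nd - 1 = 1.55954 - 1 = 0.55954
  nF - nC = 1.56555 - 1.55695 = 0.0086
  Vd = 0.55954 / 0.0086 = 65.06

65.06


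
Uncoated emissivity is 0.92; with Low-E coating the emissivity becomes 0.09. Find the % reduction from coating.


Percentage reduction = (1 - coated/uncoated) * 100
  Ratio = 0.09 / 0.92 = 0.0978
  Reduction = (1 - 0.0978) * 100 = 90.2%

90.2%


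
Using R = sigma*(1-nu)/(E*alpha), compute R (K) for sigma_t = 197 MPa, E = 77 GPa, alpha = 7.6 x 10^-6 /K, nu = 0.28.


Thermal shock resistance: R = sigma * (1 - nu) / (E * alpha)
  Numerator = 197 * (1 - 0.28) = 141.84
  Denominator = 77 * 1000 * (7.6 x 10^-6) = 0.5852
  R = 141.84 / 0.5852 = 242.4 K

242.4 K


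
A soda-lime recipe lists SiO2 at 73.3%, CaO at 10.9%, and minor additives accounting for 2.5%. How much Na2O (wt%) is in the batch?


Pieces sum to 100%:
  Na2O = 100 - (SiO2 + CaO + others)
  Na2O = 100 - (73.3 + 10.9 + 2.5) = 13.3%

13.3%


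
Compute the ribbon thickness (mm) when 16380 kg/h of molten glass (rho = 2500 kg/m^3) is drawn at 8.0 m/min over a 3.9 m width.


Ribbon cross-section from mass balance:
  Volume rate = throughput / density = 16380 / 2500 = 6.552 m^3/h
  thickness = volume rate / (speed * 60 * width), i.e.
  thickness = throughput / (60 * speed * width * density) * 1000
  thickness = 16380 / (60 * 8.0 * 3.9 * 2500) * 1000 = 3.5 mm

3.5 mm


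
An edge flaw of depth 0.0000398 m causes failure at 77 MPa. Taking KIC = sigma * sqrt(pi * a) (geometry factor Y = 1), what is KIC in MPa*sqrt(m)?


Fracture toughness: KIC = sigma * sqrt(pi * a)
  pi * a = pi * 0.0000398 = 0.000125035
  sqrt(pi * a) = 0.011182
  KIC = 77 * 0.011182 = 0.861 MPa*sqrt(m)

0.861 MPa*sqrt(m)


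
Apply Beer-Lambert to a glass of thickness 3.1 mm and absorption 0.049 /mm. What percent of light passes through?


Beer-Lambert law: T = exp(-alpha * thickness)
  exponent = -0.049 * 3.1 = -0.1519
  T = exp(-0.1519) = 0.8591
  Percentage = 0.8591 * 100 = 85.91%

85.91%


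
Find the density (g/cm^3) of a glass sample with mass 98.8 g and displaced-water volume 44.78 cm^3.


Use the definition of density:
  rho = mass / volume
  rho = 98.8 / 44.78 = 2.206 g/cm^3

2.206 g/cm^3


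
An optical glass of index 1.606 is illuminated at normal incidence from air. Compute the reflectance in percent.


Fresnel reflectance at normal incidence:
  R = ((n - 1)/(n + 1))^2
  (n - 1)/(n + 1) = (1.606 - 1)/(1.606 + 1) = 0.23254
  R = 0.23254^2 = 0.0540749
  R(%) = 0.0540749 * 100 = 5.407%

5.407%


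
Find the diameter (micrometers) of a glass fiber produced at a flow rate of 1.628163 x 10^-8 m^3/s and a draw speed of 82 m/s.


Cross-sectional area from continuity:
  A = Q / v = 1.628163 x 10^-8 / 82 = 1.985565 x 10^-10 m^2
Diameter from circular cross-section:
  d = sqrt(4A / pi) * 10^6 (m -> um)
  d = sqrt(4 * 1.985565 x 10^-10 / pi) * 10^6 = 15.9 um

15.9 um


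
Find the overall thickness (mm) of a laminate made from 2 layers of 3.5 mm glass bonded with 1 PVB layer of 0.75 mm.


Total thickness = glass contribution + PVB contribution
  Glass: 2 * 3.5 = 7.0 mm
  PVB: 1 * 0.75 = 0.75 mm
  Total = 7.0 + 0.75 = 7.75 mm

7.75 mm


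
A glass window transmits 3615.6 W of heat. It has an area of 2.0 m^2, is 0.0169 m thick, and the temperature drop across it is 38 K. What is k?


Fourier's law rearranged: k = Q * t / (A * dT)
  Numerator = 3615.6 * 0.0169 = 61.10364
  Denominator = 2.0 * 38 = 76.0
  k = 61.10364 / 76.0 = 0.804 W/mK

0.804 W/mK


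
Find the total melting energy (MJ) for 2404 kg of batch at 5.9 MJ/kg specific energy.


Total energy = mass * specific energy
  E = 2404 * 5.9 = 14183.6 MJ

14183.6 MJ


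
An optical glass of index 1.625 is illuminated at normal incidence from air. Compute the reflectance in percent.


Fresnel reflectance at normal incidence:
  R = ((n - 1)/(n + 1))^2
  (n - 1)/(n + 1) = (1.625 - 1)/(1.625 + 1) = 0.238095
  R = 0.238095^2 = 0.0566892
  R(%) = 0.0566892 * 100 = 5.669%

5.669%


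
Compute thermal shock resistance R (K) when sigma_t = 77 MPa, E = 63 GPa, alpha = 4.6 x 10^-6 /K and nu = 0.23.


Thermal shock resistance: R = sigma * (1 - nu) / (E * alpha)
  Numerator = 77 * (1 - 0.23) = 59.29
  Denominator = 63 * 1000 * (4.6 x 10^-6) = 0.2898
  R = 59.29 / 0.2898 = 204.6 K

204.6 K


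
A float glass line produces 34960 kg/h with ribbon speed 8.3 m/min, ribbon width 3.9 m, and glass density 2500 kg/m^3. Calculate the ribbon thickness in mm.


Ribbon cross-section from mass balance:
  Volume rate = throughput / density = 34960 / 2500 = 13.984 m^3/h
  thickness = volume rate / (speed * 60 * width), i.e.
  thickness = throughput / (60 * speed * width * density) * 1000
  thickness = 34960 / (60 * 8.3 * 3.9 * 2500) * 1000 = 7.2 mm

7.2 mm


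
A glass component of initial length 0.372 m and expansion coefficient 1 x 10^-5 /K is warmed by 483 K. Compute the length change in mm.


Thermal expansion formula: dL = alpha * L0 * dT
  dL = (1 x 10^-5) * 0.372 * 483 = 0.00179676 m
Convert to mm: 0.00179676 * 1000 = 1.7968 mm

1.7968 mm


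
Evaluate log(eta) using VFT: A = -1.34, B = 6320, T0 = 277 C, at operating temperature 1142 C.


VFT equation: log(eta) = A + B / (T - T0)
  T - T0 = 1142 - 277 = 865
  B / (T - T0) = 6320 / 865 = 7.306
  log(eta) = -1.34 + 7.306 = 5.966

5.966


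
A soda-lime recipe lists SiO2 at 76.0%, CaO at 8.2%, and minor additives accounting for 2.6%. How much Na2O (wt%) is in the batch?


Pieces sum to 100%:
  Na2O = 100 - (SiO2 + CaO + others)
  Na2O = 100 - (76.0 + 8.2 + 2.6) = 13.2%

13.2%


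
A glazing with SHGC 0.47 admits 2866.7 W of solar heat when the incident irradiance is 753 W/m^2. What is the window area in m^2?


Rearrange Q = Area * SHGC * Irradiance:
  Area = Q / (SHGC * Irradiance)
  Area = 2866.7 / (0.47 * 753) = 8.1 m^2

8.1 m^2


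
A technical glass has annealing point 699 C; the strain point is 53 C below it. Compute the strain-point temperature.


Strain point = annealing point - difference:
  T_strain = 699 - 53 = 646 C

646 C


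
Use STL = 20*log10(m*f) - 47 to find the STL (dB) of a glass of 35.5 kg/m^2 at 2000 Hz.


Mass law: STL = 20 * log10(m * f) - 47
  m * f = 35.5 * 2000 = 71000
  log10(71000) = 4.85126
  STL = 20 * 4.85126 - 47 = 97.0252 - 47 = 50.0 dB

50.0 dB


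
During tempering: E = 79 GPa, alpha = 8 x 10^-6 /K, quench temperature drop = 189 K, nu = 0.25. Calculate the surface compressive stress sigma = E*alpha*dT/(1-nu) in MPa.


Tempering stress: sigma = E * alpha * dT / (1 - nu)
  E (MPa) = 79 * 1000 = 79000
  Numerator = 79000 * (8 x 10^-6) * 189 = 119.448
  Denominator = 1 - 0.25 = 0.75
  sigma = 119.448 / 0.75 = 159.3 MPa

159.3 MPa


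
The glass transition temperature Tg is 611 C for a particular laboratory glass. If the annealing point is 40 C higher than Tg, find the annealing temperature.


The annealing temperature is Tg plus the offset:
  T_anneal = 611 + 40 = 651 C

651 C


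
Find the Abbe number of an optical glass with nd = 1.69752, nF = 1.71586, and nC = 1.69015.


Abbe number formula: Vd = (nd - 1) / (nF - nC)
  nd - 1 = 1.69752 - 1 = 0.69752
  nF - nC = 1.71586 - 1.69015 = 0.02571
  Vd = 0.69752 / 0.02571 = 27.13

27.13


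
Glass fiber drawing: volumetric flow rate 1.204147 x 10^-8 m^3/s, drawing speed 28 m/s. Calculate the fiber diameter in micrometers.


Cross-sectional area from continuity:
  A = Q / v = 1.204147 x 10^-8 / 28 = 4.300525 x 10^-10 m^2
Diameter from circular cross-section:
  d = sqrt(4A / pi) * 10^6 (m -> um)
  d = sqrt(4 * 4.300525 x 10^-10 / pi) * 10^6 = 23.4 um

23.4 um


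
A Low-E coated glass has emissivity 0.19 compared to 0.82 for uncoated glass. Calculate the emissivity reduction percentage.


Percentage reduction = (1 - coated/uncoated) * 100
  Ratio = 0.19 / 0.82 = 0.2317
  Reduction = (1 - 0.2317) * 100 = 76.8%

76.8%


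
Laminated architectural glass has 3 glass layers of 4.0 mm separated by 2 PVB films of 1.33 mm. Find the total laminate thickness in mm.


Total thickness = glass contribution + PVB contribution
  Glass: 3 * 4.0 = 12.0 mm
  PVB: 2 * 1.33 = 2.66 mm
  Total = 12.0 + 2.66 = 14.66 mm

14.66 mm


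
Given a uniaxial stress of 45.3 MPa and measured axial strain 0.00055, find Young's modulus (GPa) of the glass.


Young's modulus: E = stress / strain
  E = 45.3 MPa / 0.00055 = 82363.64 MPa
Convert to GPa: 82363.64 / 1000 = 82.36 GPa

82.36 GPa


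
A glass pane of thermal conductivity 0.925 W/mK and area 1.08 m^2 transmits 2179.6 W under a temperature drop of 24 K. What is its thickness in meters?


Fourier's law: t = k * A * dT / Q
  t = 0.925 * 1.08 * 24 / 2179.6
  t = 23.976 / 2179.6 = 0.011 m

0.011 m


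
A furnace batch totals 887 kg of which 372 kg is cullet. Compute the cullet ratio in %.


Cullet ratio = (cullet mass / total batch mass) * 100
  Ratio = 372 / 887 * 100 = 41.94%

41.94%


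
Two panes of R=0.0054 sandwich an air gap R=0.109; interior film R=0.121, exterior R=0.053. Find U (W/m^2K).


Total thermal resistance (series):
  R_total = R_in + R_glass + R_air + R_glass + R_out
  R_total = 0.121 + 0.0054 + 0.109 + 0.0054 + 0.053 = 0.2938 m^2K/W
U-value = 1 / R_total = 1 / 0.2938 = 3.404 W/m^2K

3.404 W/m^2K


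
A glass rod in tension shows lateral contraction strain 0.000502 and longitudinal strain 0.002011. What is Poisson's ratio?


Poisson's ratio: nu = lateral strain / axial strain
  nu = 0.000502 / 0.002011 = 0.2496

0.2496


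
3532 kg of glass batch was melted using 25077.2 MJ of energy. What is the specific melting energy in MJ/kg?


Rearrange E = m * s for s:
  s = E / m
  s = 25077.2 / 3532 = 7.1 MJ/kg

7.1 MJ/kg


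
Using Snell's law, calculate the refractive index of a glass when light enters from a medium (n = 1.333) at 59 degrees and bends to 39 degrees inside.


Apply Snell's law: n1 * sin(theta1) = n2 * sin(theta2)
  n2 = n1 * sin(theta1) / sin(theta2)
  sin(59) = 0.857167
  sin(39) = 0.62932
  n2 = 1.333 * 0.857167 / 0.62932 = 1.8156

1.8156


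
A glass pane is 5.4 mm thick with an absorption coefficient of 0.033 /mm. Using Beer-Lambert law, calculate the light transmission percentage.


Beer-Lambert law: T = exp(-alpha * thickness)
  exponent = -0.033 * 5.4 = -0.1782
  T = exp(-0.1782) = 0.8368
  Percentage = 0.8368 * 100 = 83.68%

83.68%


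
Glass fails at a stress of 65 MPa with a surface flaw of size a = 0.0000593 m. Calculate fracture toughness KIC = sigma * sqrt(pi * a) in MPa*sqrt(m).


Fracture toughness: KIC = sigma * sqrt(pi * a)
  pi * a = pi * 0.0000593 = 0.000186296
  sqrt(pi * a) = 0.013649
  KIC = 65 * 0.013649 = 0.887 MPa*sqrt(m)

0.887 MPa*sqrt(m)


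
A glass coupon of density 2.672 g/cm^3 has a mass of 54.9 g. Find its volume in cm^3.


Rearrange rho = m / V:
  V = m / rho
  V = 54.9 / 2.672 = 20.546 cm^3

20.546 cm^3
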